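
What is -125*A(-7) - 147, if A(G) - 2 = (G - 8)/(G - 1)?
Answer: -5051/8 ≈ -631.38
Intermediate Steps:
A(G) = 2 + (-8 + G)/(-1 + G) (A(G) = 2 + (G - 8)/(G - 1) = 2 + (-8 + G)/(-1 + G))
-125*A(-7) - 147 = -125*(-10 + 3*(-7))/(-1 - 7) - 147 = -125*(-10 - 21)/(-8) - 147 = -(-125)*(-31)/8 - 147 = -125*31/8 - 147 = -3875/8 - 147 = -5051/8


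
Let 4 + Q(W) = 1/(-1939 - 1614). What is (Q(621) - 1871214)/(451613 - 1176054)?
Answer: 6648437555/2573938873 ≈ 2.5830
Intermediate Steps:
Q(W) = -14213/3553 (Q(W) = -4 + 1/(-1939 - 1614) = -4 + 1/(-3553) = -4 - 1/3553 = -14213/3553)
(Q(621) - 1871214)/(451613 - 1176054) = (-14213/3553 - 1871214)/(451613 - 1176054) = -6648437555/3553/(-724441) = -6648437555/3553*(-1/724441) = 6648437555/2573938873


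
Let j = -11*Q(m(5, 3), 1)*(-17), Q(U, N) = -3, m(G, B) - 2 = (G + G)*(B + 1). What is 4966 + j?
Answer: 4405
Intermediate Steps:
m(G, B) = 2 + 2*G*(1 + B) (m(G, B) = 2 + (G + G)*(B + 1) = 2 + (2*G)*(1 + B) = 2 + 2*G*(1 + B))
j = -561 (j = -11*(-3)*(-17) = 33*(-17) = -561)
4966 + j = 4966 - 561 = 4405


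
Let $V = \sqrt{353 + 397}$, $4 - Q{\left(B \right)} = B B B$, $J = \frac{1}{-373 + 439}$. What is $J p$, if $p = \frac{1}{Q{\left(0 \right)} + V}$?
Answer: $- \frac{1}{12111} + \frac{5 \sqrt{30}}{48444} \approx 0.00048275$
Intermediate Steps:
$J = \frac{1}{66} \approx 0.015152$
$Q{\left(B \right)} = 4 - B^{3}$ ($Q{\left(B \right)} = 4 - B B B = 4 - B^{2} B = 4 - B^{3}$)
$V = 5 \sqrt{30}$ ($V = \sqrt{750} = 5 \sqrt{30} \approx 27.386$)
$p = \frac{1}{4 + 5 \sqrt{30}}$ ($p = \frac{1}{\left(4 - 0^{3}\right) + 5 \sqrt{30}} = \frac{1}{\left(4 - 0\right) + 5 \sqrt{30}} = \frac{1}{\left(4 + 0\right) + 5 \sqrt{30}} = \frac{1}{4 + 5 \sqrt{30}} \approx 0.031861$)
$J p = \frac{- \frac{2}{367} + \frac{5 \sqrt{30}}{734}}{66} = - \frac{1}{12111} + \frac{5 \sqrt{30}}{48444}$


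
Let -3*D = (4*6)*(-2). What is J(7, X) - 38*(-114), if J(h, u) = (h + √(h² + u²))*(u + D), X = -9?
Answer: 4381 + 7*√130 ≈ 4460.8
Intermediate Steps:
D = 16 (D = -4*6*(-2)/3 = -8*(-2) = -⅓*(-48) = 16)
J(h, u) = (16 + u)*(h + √(h² + u²)) (J(h, u) = (h + √(h² + u²))*(u + 16) = (h + √(h² + u²))*(16 + u) = (16 + u)*(h + √(h² + u²)))
J(7, X) - 38*(-114) = (16*7 + 16*√(7² + (-9)²) + 7*(-9) - 9*√(7² + (-9)²)) - 38*(-114) = (112 + 16*√(49 + 81) - 63 - 9*√(49 + 81)) + 4332 = (112 + 16*√130 - 63 - 9*√130) + 4332 = (49 + 7*√130) + 4332 = 4381 + 7*√130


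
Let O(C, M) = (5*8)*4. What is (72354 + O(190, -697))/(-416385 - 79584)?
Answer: -72514/495969 ≈ -0.14621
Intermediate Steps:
O(C, M) = 160 (O(C, M) = 40*4 = 160)
(72354 + O(190, -697))/(-416385 - 79584) = (72354 + 160)/(-416385 - 79584) = 72514/(-495969) = 72514*(-1/495969) = -72514/495969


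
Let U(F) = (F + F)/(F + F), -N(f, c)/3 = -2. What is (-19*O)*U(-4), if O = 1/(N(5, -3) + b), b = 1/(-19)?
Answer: -361/113 ≈ -3.1947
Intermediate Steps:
N(f, c) = 6 (N(f, c) = -3*(-2) = 6)
b = -1/19 ≈ -0.052632
U(F) = 1 (U(F) = (2*F)/((2*F)) = (2*F)*(1/(2*F)) = 1)
O = 19/113 (O = 1/(6 - 1/19) = 1/(113/19) = 19/113 ≈ 0.16814)
(-19*O)*U(-4) = -19*19/113*1 = -361/113*1 = -361/113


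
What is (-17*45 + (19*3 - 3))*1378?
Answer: -979758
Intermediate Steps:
(-17*45 + (19*3 - 3))*1378 = (-765 + (57 - 3))*1378 = (-765 + 54)*1378 = -711*1378 = -979758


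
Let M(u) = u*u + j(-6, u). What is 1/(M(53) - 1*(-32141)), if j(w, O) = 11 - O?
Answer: 1/34908 ≈ 2.8647e-5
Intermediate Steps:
M(u) = 11 + u² - u (M(u) = u*u + (11 - u) = u² + (11 - u) = 11 + u² - u)
1/(M(53) - 1*(-32141)) = 1/((11 + 53² - 1*53) - 1*(-32141)) = 1/((11 + 2809 - 53) + 32141) = 1/(2767 + 32141) = 1/34908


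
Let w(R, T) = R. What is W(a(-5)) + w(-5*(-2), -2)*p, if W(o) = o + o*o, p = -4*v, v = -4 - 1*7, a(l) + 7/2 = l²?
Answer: 3695/4 ≈ 923.75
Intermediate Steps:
a(l) = -7/2 + l²
v = -11 (v = -4 - 7 = -11)
p = 44 (p = -4*(-11) = 44)
W(o) = o + o²
W(a(-5)) + w(-5*(-2), -2)*p = (-7/2 + (-5)²)*(1 + (-7/2 + (-5)²)) - 5*(-2)*44 = (-7/2 + 25)*(1 + (-7/2 + 25)) + 10*44 = 43*(1 + 43/2)/2 + 440 = (43/2)*(45/2) + 440 = 1935/4 + 440 = 3695/4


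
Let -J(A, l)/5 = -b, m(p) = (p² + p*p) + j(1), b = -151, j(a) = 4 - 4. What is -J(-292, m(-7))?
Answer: 755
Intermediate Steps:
j(a) = 0
m(p) = 2*p² (m(p) = (p² + p*p) + 0 = (p² + p²) + 0 = 2*p² + 0 = 2*p²)
J(A, l) = -755 (J(A, l) = -(-5)*(-151) = -5*151 = -755)
-J(-292, m(-7)) = -1*(-755) = 755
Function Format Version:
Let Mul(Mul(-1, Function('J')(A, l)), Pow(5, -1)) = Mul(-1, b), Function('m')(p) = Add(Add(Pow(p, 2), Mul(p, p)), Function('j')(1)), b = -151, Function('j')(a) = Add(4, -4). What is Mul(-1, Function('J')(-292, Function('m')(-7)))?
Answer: 755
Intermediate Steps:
Function('j')(a) = 0
Function('m')(p) = Mul(2, Pow(p, 2)) (Function('m')(p) = Add(Add(Pow(p, 2), Mul(p, p)), 0) = Add(Add(Pow(p, 2), Pow(p, 2)), 0) = Add(Mul(2, Pow(p, 2)), 0) = Mul(2, Pow(p, 2)))
Function('J')(A, l) = -755 (Function('J')(A, l) = Mul(-5, Mul(-1, -151)) = Mul(-5, 151) = -755)
Mul(-1, Function('J')(-292, Function('m')(-7))) = Mul(-1, -755) = 755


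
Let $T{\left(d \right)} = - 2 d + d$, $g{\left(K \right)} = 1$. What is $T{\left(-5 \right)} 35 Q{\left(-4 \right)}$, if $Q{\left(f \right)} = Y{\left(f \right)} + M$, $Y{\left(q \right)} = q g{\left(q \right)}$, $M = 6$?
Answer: $350$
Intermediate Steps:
$T{\left(d \right)} = - d$
$Y{\left(q \right)} = q$ ($Y{\left(q \right)} = q 1 = q$)
$Q{\left(f \right)} = 6 + f$ ($Q{\left(f \right)} = f + 6 = 6 + f$)
$T{\left(-5 \right)} 35 Q{\left(-4 \right)} = \left(-1\right) \left(-5\right) 35 \left(6 - 4\right) = 5 \cdot 35 \cdot 2 = 175 \cdot 2 = 350$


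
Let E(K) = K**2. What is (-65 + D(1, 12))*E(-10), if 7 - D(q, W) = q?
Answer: -5900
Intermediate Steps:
D(q, W) = 7 - q
(-65 + D(1, 12))*E(-10) = (-65 + (7 - 1*1))*(-10)**2 = (-65 + (7 - 1))*100 = (-65 + 6)*100 = -59*100 = -5900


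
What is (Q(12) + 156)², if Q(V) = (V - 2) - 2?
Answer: 26896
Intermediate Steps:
Q(V) = -4 + V (Q(V) = (-2 + V) - 2 = -4 + V)
(Q(12) + 156)² = ((-4 + 12) + 156)² = (8 + 156)² = 164² = 26896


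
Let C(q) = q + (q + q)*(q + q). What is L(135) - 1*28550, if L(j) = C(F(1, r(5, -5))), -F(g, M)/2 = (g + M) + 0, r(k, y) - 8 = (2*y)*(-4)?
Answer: 9768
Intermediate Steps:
r(k, y) = 8 - 8*y (r(k, y) = 8 + (2*y)*(-4) = 8 - 8*y)
F(g, M) = -2*M - 2*g (F(g, M) = -2*((g + M) + 0) = -2*((M + g) + 0) = -2*(M + g) = -2*M - 2*g)
C(q) = q + 4*q**2 (C(q) = q + (2*q)*(2*q) = q + 4*q**2)
L(j) = 38318 (L(j) = (-2*(8 - 8*(-5)) - 2*1)*(1 + 4*(-2*(8 - 8*(-5)) - 2*1)) = (-2*(8 + 40) - 2)*(1 + 4*(-2*(8 + 40) - 2)) = (-2*48 - 2)*(1 + 4*(-2*48 - 2)) = (-96 - 2)*(1 + 4*(-96 - 2)) = -98*(1 + 4*(-98)) = -98*(1 - 392) = -98*(-391) = 38318)
L(135) - 1*28550 = 38318 - 1*28550 = 38318 - 28550 = 9768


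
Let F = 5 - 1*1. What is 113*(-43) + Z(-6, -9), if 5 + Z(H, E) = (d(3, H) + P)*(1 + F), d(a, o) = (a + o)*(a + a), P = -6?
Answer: -4984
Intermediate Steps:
d(a, o) = 2*a*(a + o) (d(a, o) = (a + o)*(2*a) = 2*a*(a + o))
F = 4 (F = 5 - 1 = 4)
Z(H, E) = 55 + 30*H (Z(H, E) = -5 + (2*3*(3 + H) - 6)*(1 + 4) = -5 + ((18 + 6*H) - 6)*5 = -5 + (12 + 6*H)*5 = -5 + (60 + 30*H) = 55 + 30*H)
113*(-43) + Z(-6, -9) = 113*(-43) + (55 + 30*(-6)) = -4859 + (55 - 180) = -4859 - 125 = -4984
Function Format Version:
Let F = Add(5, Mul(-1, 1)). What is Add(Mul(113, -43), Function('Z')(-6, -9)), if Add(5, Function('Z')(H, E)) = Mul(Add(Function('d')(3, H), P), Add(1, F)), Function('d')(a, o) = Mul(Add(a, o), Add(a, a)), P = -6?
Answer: -4984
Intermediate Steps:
Function('d')(a, o) = Mul(2, a, Add(a, o)) (Function('d')(a, o) = Mul(Add(a, o), Mul(2, a)) = Mul(2, a, Add(a, o)))
F = 4 (F = Add(5, -1) = 4)
Function('Z')(H, E) = Add(55, Mul(30, H)) (Function('Z')(H, E) = Add(-5, Mul(Add(Mul(2, 3, Add(3, H)), -6), Add(1, 4))) = Add(-5, Mul(Add(Add(18, Mul(6, H)), -6), 5)) = Add(-5, Mul(Add(12, Mul(6, H)), 5)) = Add(-5, Add(60, Mul(30, H))) = Add(55, Mul(30, H)))
Add(Mul(113, -43), Function('Z')(-6, -9)) = Add(Mul(113, -43), Add(55, Mul(30, -6))) = Add(-4859, Add(55, -180)) = Add(-4859, -125) = -4984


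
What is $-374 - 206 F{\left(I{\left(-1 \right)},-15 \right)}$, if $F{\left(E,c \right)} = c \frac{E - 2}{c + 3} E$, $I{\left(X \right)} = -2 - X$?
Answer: $- \frac{2293}{2} \approx -1146.5$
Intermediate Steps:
$F{\left(E,c \right)} = \frac{E c \left(-2 + E\right)}{3 + c}$ ($F{\left(E,c \right)} = c \frac{-2 + E}{3 + c} E = \frac{c \left(-2 + E\right)}{3 + c} E = \frac{E c \left(-2 + E\right)}{3 + c}$)
$-374 - 206 F{\left(I{\left(-1 \right)},-15 \right)} = -374 - 206 \left(-2 - -1\right) \left(-15\right) \frac{1}{3 - 15} \left(-2 - 1\right) = -374 - 206 \left(-2 + 1\right) \left(-15\right) \frac{1}{-12} \left(-2 + \left(-2 + 1\right)\right) = -374 - 206 \left(\left(-1\right) \left(-15\right) \left(- \frac{1}{12}\right) \left(-2 - 1\right)\right) = -374 - 206 \left(\left(-1\right) \left(-15\right) \left(- \frac{1}{12}\right) \left(-3\right)\right) = -374 - \frac{1545}{2} = - \frac{2293}{2}$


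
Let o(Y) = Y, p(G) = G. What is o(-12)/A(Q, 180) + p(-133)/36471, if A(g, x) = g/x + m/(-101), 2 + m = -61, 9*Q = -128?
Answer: -17905118699/812683293 ≈ -22.032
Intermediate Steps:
Q = -128/9 (Q = (1/9)*(-128) = -128/9 ≈ -14.222)
m = -63 (m = -2 - 61 = -63)
A(g, x) = 63/101 + g/x (A(g, x) = g/x - 63/(-101) = g/x - 63*(-1/101) = g/x + 63/101 = 63/101 + g/x)
o(-12)/A(Q, 180) + p(-133)/36471 = -12/(63/101 - 128/9/180) - 133/36471 = -12/(63/101 - 128/9*1/180) - 133*1/36471 = -12/(63/101 - 32/405) - 133/36471 = -12/22283/40905 - 133/36471 = -12*40905/22283 - 133/36471 = -490860/22283 - 133/36471 = -17905118699/812683293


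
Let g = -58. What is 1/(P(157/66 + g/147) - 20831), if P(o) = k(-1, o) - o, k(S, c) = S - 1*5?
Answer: -1078/22464425 ≈ -4.7987e-5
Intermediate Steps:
k(S, c) = -5 + S (k(S, c) = S - 5 = -5 + S)
P(o) = -6 - o (P(o) = (-5 - 1) - o = -6 - o)
1/(P(157/66 + g/147) - 20831) = 1/((-6 - (157/66 - 58/147)) - 20831) = 1/((-6 - 1*2139/1078) - 20831) = 1/((-6 - 2139/1078) - 20831) = 1/(-8607/1078 - 20831) = 1/(-22464425/1078) = -1078/22464425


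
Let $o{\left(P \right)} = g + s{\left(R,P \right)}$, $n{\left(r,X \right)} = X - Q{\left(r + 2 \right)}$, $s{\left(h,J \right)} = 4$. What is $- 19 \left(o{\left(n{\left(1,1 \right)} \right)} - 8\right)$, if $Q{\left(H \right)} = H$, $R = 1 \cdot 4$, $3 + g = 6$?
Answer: $19$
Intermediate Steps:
$g = 3$ ($g = -3 + 6 = 3$)
$R = 4$
$n{\left(r,X \right)} = -2 + X - r$ ($n{\left(r,X \right)} = X - \left(r + 2\right) = X - \left(2 + r\right) = -2 + X - r$)
$o{\left(P \right)} = 7$ ($o{\left(P \right)} = 3 + 4 = 7$)
$- 19 \left(o{\left(n{\left(1,1 \right)} \right)} - 8\right) = - 19 \left(7 - 8\right) = \left(-19\right) \left(-1\right) = 19$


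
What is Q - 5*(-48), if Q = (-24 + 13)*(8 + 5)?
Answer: 97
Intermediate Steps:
Q = -143 (Q = -11*13 = -143)
Q - 5*(-48) = -143 - 5*(-48) = -143 + 240 = 97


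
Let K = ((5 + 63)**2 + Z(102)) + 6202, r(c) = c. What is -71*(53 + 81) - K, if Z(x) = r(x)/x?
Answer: -20341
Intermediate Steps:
Z(x) = 1 (Z(x) = x/x = 1)
K = 10827 (K = ((5 + 63)**2 + 1) + 6202 = (68**2 + 1) + 6202 = (4624 + 1) + 6202 = 4625 + 6202 = 10827)
-71*(53 + 81) - K = -71*(53 + 81) - 1*10827 = -71*134 - 10827 = -9514 - 10827 = -20341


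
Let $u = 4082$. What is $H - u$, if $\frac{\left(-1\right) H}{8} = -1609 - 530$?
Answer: $13030$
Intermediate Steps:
$H = 17112$ ($H = - 8 \left(-1609 - 530\right) = \left(-8\right) \left(-2139\right) = 17112$)
$H - u = 17112 - 4082 = 13030$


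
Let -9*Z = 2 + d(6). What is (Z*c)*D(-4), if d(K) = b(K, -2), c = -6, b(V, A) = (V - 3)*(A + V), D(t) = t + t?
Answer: -224/3 ≈ -74.667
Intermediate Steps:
D(t) = 2*t
b(V, A) = (-3 + V)*(A + V)
d(K) = 6 + K² - 5*K (d(K) = K² - 3*(-2) - 3*K - 2*K = K² + 6 - 3*K - 2*K = 6 + K² - 5*K)
Z = -14/9 (Z = -(2 + (6 + 6² - 5*6))/9 = -(2 + (6 + 36 - 30))/9 = -(2 + 12)/9 = -⅑*14 = -14/9 ≈ -1.5556)
(Z*c)*D(-4) = (-14/9*(-6))*(2*(-4)) = (28/3)*(-8) = -224/3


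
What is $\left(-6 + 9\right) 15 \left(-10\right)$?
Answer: $-450$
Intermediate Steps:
$\left(-6 + 9\right) 15 \left(-10\right) = 3 \cdot 15 \left(-10\right) = 45 \left(-10\right) = -450$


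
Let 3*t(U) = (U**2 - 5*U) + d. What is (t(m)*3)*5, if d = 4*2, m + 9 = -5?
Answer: 1370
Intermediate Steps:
m = -14 (m = -9 - 5 = -14)
d = 8
t(U) = 8/3 - 5*U/3 + U**2/3 (t(U) = ((U**2 - 5*U) + 8)/3 = (8 + U**2 - 5*U)/3 = 8/3 - 5*U/3 + U**2/3)
(t(m)*3)*5 = ((8/3 - 5/3*(-14) + (1/3)*(-14)**2)*3)*5 = ((8/3 + 70/3 + (1/3)*196)*3)*5 = ((8/3 + 70/3 + 196/3)*3)*5 = ((274/3)*3)*5 = 274*5 = 1370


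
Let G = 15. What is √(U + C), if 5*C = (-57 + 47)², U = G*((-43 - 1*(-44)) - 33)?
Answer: 2*I*√115 ≈ 21.448*I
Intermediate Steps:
U = -480 (U = 15*((-43 - 1*(-44)) - 33) = 15*((-43 + 44) - 33) = 15*(1 - 33) = 15*(-32) = -480)
C = 20 (C = (-57 + 47)²/5 = (⅕)*(-10)² = (⅕)*100 = 20)
√(U + C) = √(-480 + 20) = √(-460) = 2*I*√115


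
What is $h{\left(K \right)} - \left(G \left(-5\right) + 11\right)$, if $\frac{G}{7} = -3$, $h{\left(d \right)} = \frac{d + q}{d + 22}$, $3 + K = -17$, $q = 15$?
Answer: $- \frac{237}{2} \approx -118.5$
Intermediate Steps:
$K = -20$ ($K = -3 - 17 = -20$)
$h{\left(d \right)} = \frac{15 + d}{22 + d}$ ($h{\left(d \right)} = \frac{d + 15}{d + 22} = \frac{15 + d}{22 + d}$)
$G = -21$ ($G = 7 \left(-3\right) = -21$)
$h{\left(K \right)} - \left(G \left(-5\right) + 11\right) = \frac{15 - 20}{22 - 20} - \left(\left(-21\right) \left(-5\right) + 11\right) = \frac{1}{2} \left(-5\right) - \left(105 + 11\right) = \frac{1}{2} \left(-5\right) - 116 = - \frac{5}{2} - 116 = - \frac{237}{2}$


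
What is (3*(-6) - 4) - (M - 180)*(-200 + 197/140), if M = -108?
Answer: -2002586/35 ≈ -57217.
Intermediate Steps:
(3*(-6) - 4) - (M - 180)*(-200 + 197/140) = (3*(-6) - 4) - (-108 - 180)*(-200 + 197/140) = (-18 - 4) - (-288)*(-200 + 197*(1/140)) = -22 - (-288)*(-200 + 197/140) = -22 - (-288)*(-27803)/140 = -22 - 1*2001816/35 = -22 - 2001816/35 = -2002586/35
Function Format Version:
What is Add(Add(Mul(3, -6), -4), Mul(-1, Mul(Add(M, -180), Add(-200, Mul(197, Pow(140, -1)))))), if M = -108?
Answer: Rational(-2002586, 35) ≈ -57217.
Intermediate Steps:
Add(Add(Mul(3, -6), -4), Mul(-1, Mul(Add(M, -180), Add(-200, Mul(197, Pow(140, -1)))))) = Add(Add(Mul(3, -6), -4), Mul(-1, Mul(Add(-108, -180), Add(-200, Mul(197, Pow(140, -1)))))) = Add(Add(-18, -4), Mul(-1, Mul(-288, Add(-200, Mul(197, Rational(1, 140)))))) = Add(-22, Mul(-1, Mul(-288, Add(-200, Rational(197, 140))))) = Add(-22, Mul(-1, Mul(-288, Rational(-27803, 140)))) = Add(-22, Mul(-1, Rational(2001816, 35))) = Add(-22, Rational(-2001816, 35)) = Rational(-2002586, 35)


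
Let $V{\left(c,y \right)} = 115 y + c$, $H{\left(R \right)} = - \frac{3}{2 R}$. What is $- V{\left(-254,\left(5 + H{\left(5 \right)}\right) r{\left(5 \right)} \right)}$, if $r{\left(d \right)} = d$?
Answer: $- \frac{4897}{2} \approx -2448.5$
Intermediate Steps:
$H{\left(R \right)} = - \frac{3}{2 R}$ ($H{\left(R \right)} = - 3 \frac{1}{2 R} = - \frac{3}{2 R}$)
$V{\left(c,y \right)} = c + 115 y$
$- V{\left(-254,\left(5 + H{\left(5 \right)}\right) r{\left(5 \right)} \right)} = - (-254 + 115 \left(5 - \frac{3}{2 \cdot 5}\right) 5) = - (-254 + 115 \left(5 - \frac{3}{10}\right) 5) = - (-254 + 115 \cdot \frac{47}{10} \cdot 5) = - (-254 + 115 \cdot \frac{47}{2}) = - (-254 + \frac{5405}{2}) = \left(-1\right) \frac{4897}{2} = - \frac{4897}{2}$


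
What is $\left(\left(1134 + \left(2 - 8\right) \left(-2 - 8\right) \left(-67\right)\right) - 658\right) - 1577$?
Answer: $-5121$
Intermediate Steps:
$\left(\left(1134 + \left(2 - 8\right) \left(-2 - 8\right) \left(-67\right)\right) - 658\right) - 1577 = \left(\left(1134 + \left(-6\right) \left(-10\right) \left(-67\right)\right) - 658\right) - 1577 = \left(\left(1134 + 60 \left(-67\right)\right) - 658\right) - 1577 = \left(\left(1134 - 4020\right) - 658\right) - 1577 = \left(-2886 - 658\right) - 1577 = -3544 - 1577 = -5121$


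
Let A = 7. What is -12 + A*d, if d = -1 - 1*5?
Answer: -54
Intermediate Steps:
d = -6 (d = -1 - 5 = -6)
-12 + A*d = -12 + 7*(-6) = -12 - 42 = -54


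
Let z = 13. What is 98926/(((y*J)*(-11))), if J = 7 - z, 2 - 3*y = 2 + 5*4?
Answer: -49463/220 ≈ -224.83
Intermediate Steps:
y = -20/3 (y = 2/3 - (2 + 5*4)/3 = 2/3 - (2 + 20)/3 = 2/3 - 1/3*22 = 2/3 - 22/3 = -20/3 ≈ -6.6667)
J = -6 (J = 7 - 1*13 = 7 - 13 = -6)
98926/(((y*J)*(-11))) = 98926/((-20/3*(-6)*(-11))) = 98926/((40*(-11))) = 98926/(-440) = 98926*(-1/440) = -49463/220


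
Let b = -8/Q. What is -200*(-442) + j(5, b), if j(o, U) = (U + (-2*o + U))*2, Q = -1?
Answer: 88412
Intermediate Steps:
b = 8 (b = -8/(-1) = -8*(-1) = 8)
j(o, U) = -4*o + 4*U (j(o, U) = (U + (U - 2*o))*2 = (-2*o + 2*U)*2 = -4*o + 4*U)
-200*(-442) + j(5, b) = -200*(-442) + (-4*5 + 4*8) = 88400 + (-20 + 32) = 88400 + 12 = 88412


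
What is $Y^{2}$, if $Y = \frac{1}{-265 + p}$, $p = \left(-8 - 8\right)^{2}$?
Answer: $\frac{1}{81} \approx 0.012346$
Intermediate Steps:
$p = 256$ ($p = \left(-16\right)^{2} = 256$)
$Y = - \frac{1}{9}$ ($Y = \frac{1}{-265 + 256} = \frac{1}{-9} = - \frac{1}{9} \approx -0.11111$)
$Y^{2} = \left(- \frac{1}{9}\right)^{2} = \frac{1}{81}$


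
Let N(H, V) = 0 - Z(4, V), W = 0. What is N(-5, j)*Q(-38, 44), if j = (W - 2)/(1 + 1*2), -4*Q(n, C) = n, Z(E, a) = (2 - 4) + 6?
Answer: -38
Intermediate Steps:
Z(E, a) = 4 (Z(E, a) = -2 + 6 = 4)
Q(n, C) = -n/4
j = -⅔ (j = (0 - 2)/(1 + 1*2) = -2/(1 + 2) = -2/3 = -2*⅓ = -⅔ ≈ -0.66667)
N(H, V) = -4 (N(H, V) = 0 - 1*4 = 0 - 4 = -4)
N(-5, j)*Q(-38, 44) = -(-1)*(-38) = -4*19/2 = -38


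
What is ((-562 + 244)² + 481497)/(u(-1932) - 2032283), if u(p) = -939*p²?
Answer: -582621/3506966219 ≈ -0.00016613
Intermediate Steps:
((-562 + 244)² + 481497)/(u(-1932) - 2032283) = ((-562 + 244)² + 481497)/(-939*(-1932)² - 2032283) = ((-318)² + 481497)/(-939*3732624 - 2032283) = (101124 + 481497)/(-3504933936 - 2032283) = 582621/(-3506966219) = 582621*(-1/3506966219) = -582621/3506966219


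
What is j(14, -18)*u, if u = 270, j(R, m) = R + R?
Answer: 7560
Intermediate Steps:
j(R, m) = 2*R
j(14, -18)*u = (2*14)*270 = 28*270 = 7560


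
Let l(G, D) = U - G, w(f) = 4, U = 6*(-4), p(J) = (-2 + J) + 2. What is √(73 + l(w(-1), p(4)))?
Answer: 3*√5 ≈ 6.7082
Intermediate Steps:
p(J) = J
U = -24
l(G, D) = -24 - G
√(73 + l(w(-1), p(4))) = √(73 + (-24 - 1*4)) = √(73 + (-24 - 4)) = √(73 - 28) = √45 = 3*√5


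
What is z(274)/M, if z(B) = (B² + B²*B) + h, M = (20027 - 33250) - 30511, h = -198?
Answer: -10322851/21867 ≈ -472.07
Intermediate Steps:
M = -43734 (M = -13223 - 30511 = -43734)
z(B) = -198 + B² + B³ (z(B) = (B² + B²*B) - 198 = (B² + B³) - 198 = -198 + B² + B³)
z(274)/M = (-198 + 274² + 274³)/(-43734) = (-198 + 75076 + 20570824)*(-1/43734) = 20645702*(-1/43734) = -10322851/21867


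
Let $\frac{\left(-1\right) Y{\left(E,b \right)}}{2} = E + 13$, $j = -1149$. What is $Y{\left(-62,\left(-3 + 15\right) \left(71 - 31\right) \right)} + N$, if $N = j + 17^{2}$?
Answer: $-762$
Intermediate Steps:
$Y{\left(E,b \right)} = -26 - 2 E$ ($Y{\left(E,b \right)} = - 2 \left(E + 13\right) = - 2 \left(13 + E\right) = -26 - 2 E$)
$N = -860$ ($N = -1149 + 17^{2} = -1149 + 289 = -860$)
$Y{\left(-62,\left(-3 + 15\right) \left(71 - 31\right) \right)} + N = \left(-26 - -124\right) - 860 = \left(-26 + 124\right) - 860 = 98 - 860 = -762$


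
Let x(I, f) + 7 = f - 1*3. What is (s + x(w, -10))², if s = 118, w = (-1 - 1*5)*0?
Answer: 9604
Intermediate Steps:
w = 0 (w = (-1 - 5)*0 = -6*0 = 0)
x(I, f) = -10 + f (x(I, f) = -7 + (f - 1*3) = -7 + (f - 3) = -7 + (-3 + f) = -10 + f)
(s + x(w, -10))² = (118 + (-10 - 10))² = (118 - 20)² = 98² = 9604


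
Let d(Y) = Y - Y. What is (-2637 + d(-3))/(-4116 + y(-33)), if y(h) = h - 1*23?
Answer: 2637/4172 ≈ 0.63207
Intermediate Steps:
d(Y) = 0
y(h) = -23 + h (y(h) = h - 23 = -23 + h)
(-2637 + d(-3))/(-4116 + y(-33)) = (-2637 + 0)/(-4116 + (-23 - 33)) = -2637/(-4116 - 56) = -2637/(-4172) = -2637*(-1/4172) = 2637/4172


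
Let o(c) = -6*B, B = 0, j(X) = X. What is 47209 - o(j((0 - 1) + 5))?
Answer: 47209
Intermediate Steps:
o(c) = 0 (o(c) = -6*0 = 0)
47209 - o(j((0 - 1) + 5)) = 47209 - 1*0 = 47209 + 0 = 47209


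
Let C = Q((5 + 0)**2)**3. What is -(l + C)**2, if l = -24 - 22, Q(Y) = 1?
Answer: -2025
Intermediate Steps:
C = 1 (C = 1**3 = 1)
l = -46
-(l + C)**2 = -(-46 + 1)**2 = -1*(-45)**2 = -1*2025 = -2025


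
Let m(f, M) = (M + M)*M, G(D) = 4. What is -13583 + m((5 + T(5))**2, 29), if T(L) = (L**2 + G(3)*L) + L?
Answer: -11901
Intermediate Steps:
T(L) = L**2 + 5*L (T(L) = (L**2 + 4*L) + L = L**2 + 5*L)
m(f, M) = 2*M**2 (m(f, M) = (2*M)*M = 2*M**2)
-13583 + m((5 + T(5))**2, 29) = -13583 + 2*29**2 = -13583 + 2*841 = -13583 + 1682 = -11901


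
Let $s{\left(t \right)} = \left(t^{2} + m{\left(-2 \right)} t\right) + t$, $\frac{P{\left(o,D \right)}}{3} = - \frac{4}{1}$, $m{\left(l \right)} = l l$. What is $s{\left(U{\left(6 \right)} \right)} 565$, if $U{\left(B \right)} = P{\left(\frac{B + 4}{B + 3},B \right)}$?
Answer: $47460$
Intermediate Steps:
$m{\left(l \right)} = l^{2}$
$P{\left(o,D \right)} = -12$ ($P{\left(o,D \right)} = 3 \left(- \frac{4}{1}\right) = 3 \left(\left(-4\right) 1\right) = 3 \left(-4\right) = -12$)
$U{\left(B \right)} = -12$
$s{\left(t \right)} = t^{2} + 5 t$ ($s{\left(t \right)} = \left(t^{2} + \left(-2\right)^{2} t\right) + t = \left(t^{2} + 4 t\right) + t = t^{2} + 5 t$)
$s{\left(U{\left(6 \right)} \right)} 565 = - 12 \left(5 - 12\right) 565 = \left(-12\right) \left(-7\right) 565 = 84 \cdot 565 = 47460$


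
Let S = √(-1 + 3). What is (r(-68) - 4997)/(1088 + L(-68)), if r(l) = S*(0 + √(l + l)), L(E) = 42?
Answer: -4997/1130 + 2*I*√17/565 ≈ -4.4221 + 0.014595*I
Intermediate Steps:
S = √2 ≈ 1.4142
r(l) = 2*√l (r(l) = √2*(0 + √(l + l)) = √2*(0 + √(2*l)) = √2*(0 + √2*√l) = √2*(√2*√l) = 2*√l)
(r(-68) - 4997)/(1088 + L(-68)) = (2*√(-68) - 4997)/(1088 + 42) = (2*(2*I*√17) - 4997)/1130 = (4*I*√17 - 4997)*(1/1130) = (-4997 + 4*I*√17)*(1/1130) = -4997/1130 + 2*I*√17/565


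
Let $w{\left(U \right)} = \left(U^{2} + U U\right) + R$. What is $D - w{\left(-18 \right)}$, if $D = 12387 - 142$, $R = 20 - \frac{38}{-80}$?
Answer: $\frac{463061}{40} \approx 11577.0$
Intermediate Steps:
$R = \frac{819}{40}$ ($R = 20 - - \frac{19}{40} = 20 + \frac{19}{40} = \frac{819}{40} \approx 20.475$)
$w{\left(U \right)} = \frac{819}{40} + 2 U^{2}$ ($w{\left(U \right)} = \left(U^{2} + U U\right) + \frac{819}{40} = \left(U^{2} + U^{2}\right) + \frac{819}{40} = 2 U^{2} + \frac{819}{40} = \frac{819}{40} + 2 U^{2}$)
$D = 12245$ ($D = 12387 - 142 = 12245$)
$D - w{\left(-18 \right)} = 12245 - \left(\frac{819}{40} + 2 \left(-18\right)^{2}\right) = 12245 - \left(\frac{819}{40} + 2 \cdot 324\right) = 12245 - \left(\frac{819}{40} + 648\right) = 12245 - \frac{26739}{40} = \frac{463061}{40}$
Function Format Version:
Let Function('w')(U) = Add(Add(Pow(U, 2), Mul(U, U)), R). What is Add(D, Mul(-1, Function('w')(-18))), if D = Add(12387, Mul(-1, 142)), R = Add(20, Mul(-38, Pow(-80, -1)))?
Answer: Rational(463061, 40) ≈ 11577.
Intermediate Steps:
R = Rational(819, 40) (R = Add(20, Mul(-38, Rational(-1, 80))) = Add(20, Rational(19, 40)) = Rational(819, 40) ≈ 20.475)
Function('w')(U) = Add(Rational(819, 40), Mul(2, Pow(U, 2))) (Function('w')(U) = Add(Add(Pow(U, 2), Mul(U, U)), Rational(819, 40)) = Add(Add(Pow(U, 2), Pow(U, 2)), Rational(819, 40)) = Add(Mul(2, Pow(U, 2)), Rational(819, 40)) = Add(Rational(819, 40), Mul(2, Pow(U, 2))))
D = 12245 (D = Add(12387, -142) = 12245)
Add(D, Mul(-1, Function('w')(-18))) = Add(12245, Mul(-1, Add(Rational(819, 40), Mul(2, Pow(-18, 2))))) = Add(12245, Mul(-1, Add(Rational(819, 40), Mul(2, 324)))) = Add(12245, Mul(-1, Add(Rational(819, 40), 648))) = Add(12245, Mul(-1, Rational(26739, 40))) = Add(12245, Rational(-26739, 40)) = Rational(463061, 40)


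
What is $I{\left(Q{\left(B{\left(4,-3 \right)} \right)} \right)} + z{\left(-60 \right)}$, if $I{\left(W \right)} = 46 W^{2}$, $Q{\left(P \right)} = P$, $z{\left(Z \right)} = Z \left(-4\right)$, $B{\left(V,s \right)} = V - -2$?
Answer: $1896$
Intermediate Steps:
$B{\left(V,s \right)} = 2 + V$ ($B{\left(V,s \right)} = V + 2 = 2 + V$)
$z{\left(Z \right)} = - 4 Z$
$I{\left(Q{\left(B{\left(4,-3 \right)} \right)} \right)} + z{\left(-60 \right)} = 46 \left(2 + 4\right)^{2} - -240 = 46 \cdot 6^{2} + 240 = 46 \cdot 36 + 240 = 1656 + 240 = 1896$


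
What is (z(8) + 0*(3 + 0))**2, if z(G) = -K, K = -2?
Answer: 4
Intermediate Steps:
z(G) = 2 (z(G) = -1*(-2) = 2)
(z(8) + 0*(3 + 0))**2 = (2 + 0*(3 + 0))**2 = (2 + 0*3)**2 = (2 + 0)**2 = 2**2 = 4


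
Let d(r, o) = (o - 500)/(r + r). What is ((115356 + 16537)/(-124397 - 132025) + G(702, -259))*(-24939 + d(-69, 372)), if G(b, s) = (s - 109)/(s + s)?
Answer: -22406207449447/4582517562 ≈ -4889.5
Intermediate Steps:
G(b, s) = (-109 + s)/(2*s) (G(b, s) = (-109 + s)/((2*s)) = (-109 + s)*(1/(2*s)) = (-109 + s)/(2*s))
d(r, o) = (-500 + o)/(2*r) (d(r, o) = (-500 + o)/((2*r)) = (-500 + o)*(1/(2*r)) = (-500 + o)/(2*r))
((115356 + 16537)/(-124397 - 132025) + G(702, -259))*(-24939 + d(-69, 372)) = ((115356 + 16537)/(-124397 - 132025) + (½)*(-109 - 259)/(-259))*(-24939 + (½)*(-500 + 372)/(-69)) = (131893/(-256422) + (½)*(-1/259)*(-368))*(-24939 + (½)*(-1/69)*(-128)) = (131893*(-1/256422) + 184/259)*(-24939 + 64/69) = (-131893/256422 + 184/259)*(-1720727/69) = (13021361/66413298)*(-1720727/69) = -22406207449447/4582517562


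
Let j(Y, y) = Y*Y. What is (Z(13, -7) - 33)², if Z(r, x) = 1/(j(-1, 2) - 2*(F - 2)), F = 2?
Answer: 1024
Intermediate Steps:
j(Y, y) = Y²
Z(r, x) = 1 (Z(r, x) = 1/((-1)² - 2*(2 - 2)) = 1/(1 - 2*0) = 1/(1 + 0) = 1/1 = 1)
(Z(13, -7) - 33)² = (1 - 33)² = (-32)² = 1024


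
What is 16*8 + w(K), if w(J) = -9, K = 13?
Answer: 119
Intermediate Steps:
16*8 + w(K) = 16*8 - 9 = 128 - 9 = 119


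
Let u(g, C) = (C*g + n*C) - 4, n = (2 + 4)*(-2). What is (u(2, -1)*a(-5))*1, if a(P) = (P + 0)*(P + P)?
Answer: 300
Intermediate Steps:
n = -12 (n = 6*(-2) = -12)
a(P) = 2*P² (a(P) = P*(2*P) = 2*P²)
u(g, C) = -4 - 12*C + C*g (u(g, C) = (C*g - 12*C) - 4 = (-12*C + C*g) - 4 = -4 - 12*C + C*g)
(u(2, -1)*a(-5))*1 = ((-4 - 12*(-1) - 1*2)*(2*(-5)²))*1 = ((-4 + 12 - 2)*(2*25))*1 = (6*50)*1 = 300*1 = 300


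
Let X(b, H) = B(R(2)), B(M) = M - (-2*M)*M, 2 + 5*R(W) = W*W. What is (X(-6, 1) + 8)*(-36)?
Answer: -7848/25 ≈ -313.92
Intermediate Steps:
R(W) = -⅖ + W²/5 (R(W) = -⅖ + (W*W)/5 = -⅖ + W²/5)
B(M) = M + 2*M² (B(M) = M - (-2)*M² = M + 2*M²)
X(b, H) = 18/25 (X(b, H) = (-⅖ + (⅕)*2²)*(1 + 2*(-⅖ + (⅕)*2²)) = (-⅖ + (⅕)*4)*(1 + 2*(-⅖ + (⅕)*4)) = (-⅖ + ⅘)*(1 + 2*(-⅖ + ⅘)) = 2*(1 + 2*(⅖))/5 = 2*(1 + ⅘)/5 = (⅖)*(9/5) = 18/25)
(X(-6, 1) + 8)*(-36) = (18/25 + 8)*(-36) = (218/25)*(-36) = -7848/25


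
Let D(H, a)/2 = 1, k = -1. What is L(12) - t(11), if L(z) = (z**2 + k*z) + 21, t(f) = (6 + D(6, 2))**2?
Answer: 89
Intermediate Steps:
D(H, a) = 2 (D(H, a) = 2*1 = 2)
t(f) = 64 (t(f) = (6 + 2)**2 = 8**2 = 64)
L(z) = 21 + z**2 - z (L(z) = (z**2 - z) + 21 = 21 + z**2 - z)
L(12) - t(11) = (21 + 12**2 - 1*12) - 1*64 = (21 + 144 - 12) - 64 = 153 - 64 = 89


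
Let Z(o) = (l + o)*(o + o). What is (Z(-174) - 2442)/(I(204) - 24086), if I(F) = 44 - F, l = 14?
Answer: -8873/4041 ≈ -2.1957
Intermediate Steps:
Z(o) = 2*o*(14 + o) (Z(o) = (14 + o)*(o + o) = (14 + o)*(2*o) = 2*o*(14 + o))
(Z(-174) - 2442)/(I(204) - 24086) = (2*(-174)*(14 - 174) - 2442)/((44 - 1*204) - 24086) = (2*(-174)*(-160) - 2442)/((44 - 204) - 24086) = (55680 - 2442)/(-160 - 24086) = 53238/(-24246) = 53238*(-1/24246) = -8873/4041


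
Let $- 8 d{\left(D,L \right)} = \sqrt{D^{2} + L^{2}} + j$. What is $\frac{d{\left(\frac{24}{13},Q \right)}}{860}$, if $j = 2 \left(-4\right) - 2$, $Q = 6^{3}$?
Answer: $\frac{1}{688} - \frac{111 \sqrt{10}}{11180} \approx -0.029943$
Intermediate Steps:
$Q = 216$
$j = -10$ ($j = -8 - 2 = -10$)
$d{\left(D,L \right)} = \frac{5}{4} - \frac{\sqrt{D^{2} + L^{2}}}{8}$ ($d{\left(D,L \right)} = - \frac{\sqrt{D^{2} + L^{2}} - 10}{8} = - \frac{-10 + \sqrt{D^{2} + L^{2}}}{8} = \frac{5}{4} - \frac{\sqrt{D^{2} + L^{2}}}{8}$)
$\frac{d{\left(\frac{24}{13},Q \right)}}{860} = \frac{\frac{5}{4} - \frac{\sqrt{\left(\frac{24}{13}\right)^{2} + 216^{2}}}{8}}{860} = \left(\frac{5}{4} - \frac{\sqrt{\left(24 \cdot \frac{1}{13}\right)^{2} + 46656}}{8}\right) \frac{1}{860} = \left(\frac{5}{4} - \frac{\sqrt{\left(\frac{24}{13}\right)^{2} + 46656}}{8}\right) \frac{1}{860} = \left(\frac{5}{4} - \frac{\sqrt{\frac{576}{169} + 46656}}{8}\right) \frac{1}{860} = \left(\frac{5}{4} - \frac{\sqrt{\frac{7885440}{169}}}{8}\right) \frac{1}{860} = \left(\frac{5}{4} - \frac{\frac{888}{13} \sqrt{10}}{8}\right) \frac{1}{860} = \left(\frac{5}{4} - \frac{111 \sqrt{10}}{13}\right) \frac{1}{860} = \frac{1}{688} - \frac{111 \sqrt{10}}{11180}$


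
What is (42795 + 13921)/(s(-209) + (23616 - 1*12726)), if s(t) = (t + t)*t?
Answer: 1289/2233 ≈ 0.57725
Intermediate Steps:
s(t) = 2*t**2 (s(t) = (2*t)*t = 2*t**2)
(42795 + 13921)/(s(-209) + (23616 - 1*12726)) = (42795 + 13921)/(2*(-209)**2 + (23616 - 1*12726)) = 56716/(2*43681 + (23616 - 12726)) = 56716/(87362 + 10890) = 56716/98252 = 56716*(1/98252) = 1289/2233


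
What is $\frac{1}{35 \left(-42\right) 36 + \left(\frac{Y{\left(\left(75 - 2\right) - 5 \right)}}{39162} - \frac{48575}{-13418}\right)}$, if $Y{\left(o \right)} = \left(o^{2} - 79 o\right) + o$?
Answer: $- \frac{262737858}{13903140860405} \approx -1.8898 \cdot 10^{-5}$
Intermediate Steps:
$Y{\left(o \right)} = o^{2} - 78 o$
$\frac{1}{35 \left(-42\right) 36 + \left(\frac{Y{\left(\left(75 - 2\right) - 5 \right)}}{39162} - \frac{48575}{-13418}\right)} = \frac{1}{35 \left(-42\right) 36 + \left(\frac{\left(\left(75 - 2\right) - 5\right) \left(-78 + \left(\left(75 - 2\right) - 5\right)\right)}{39162} - \frac{48575}{-13418}\right)} = \frac{1}{\left(-1470\right) 36 + \left(\left(73 - 5\right) \left(-78 + \left(73 - 5\right)\right) \frac{1}{39162} - - \frac{48575}{13418}\right)} = \frac{1}{-52920 + \left(68 \left(-78 + 68\right) \frac{1}{39162} + \frac{48575}{13418}\right)} = \frac{1}{-52920 + \left(68 \left(-10\right) \frac{1}{39162} + \frac{48575}{13418}\right)} = \frac{1}{-52920 + \left(\left(-680\right) \frac{1}{39162} + \frac{48575}{13418}\right)} = \frac{1}{-52920 + \left(- \frac{340}{19581} + \frac{48575}{13418}\right)} = \frac{1}{-52920 + \frac{946584955}{262737858}} = \frac{1}{- \frac{13903140860405}{262737858}} = - \frac{262737858}{13903140860405}$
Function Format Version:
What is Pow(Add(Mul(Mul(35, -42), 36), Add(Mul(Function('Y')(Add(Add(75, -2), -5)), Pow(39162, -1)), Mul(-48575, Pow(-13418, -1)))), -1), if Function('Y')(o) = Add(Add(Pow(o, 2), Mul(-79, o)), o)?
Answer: Rational(-262737858, 13903140860405) ≈ -1.8898e-5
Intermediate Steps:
Function('Y')(o) = Add(Pow(o, 2), Mul(-78, o))
Pow(Add(Mul(Mul(35, -42), 36), Add(Mul(Function('Y')(Add(Add(75, -2), -5)), Pow(39162, -1)), Mul(-48575, Pow(-13418, -1)))), -1) = Pow(Add(Mul(Mul(35, -42), 36), Add(Mul(Mul(Add(Add(75, -2), -5), Add(-78, Add(Add(75, -2), -5))), Pow(39162, -1)), Mul(-48575, Pow(-13418, -1)))), -1) = Pow(Add(Mul(-1470, 36), Add(Mul(Mul(Add(73, -5), Add(-78, Add(73, -5))), Rational(1, 39162)), Mul(-48575, Rational(-1, 13418)))), -1) = Pow(Add(-52920, Add(Mul(Mul(68, Add(-78, 68)), Rational(1, 39162)), Rational(48575, 13418))), -1) = Pow(Add(-52920, Add(Mul(Mul(68, -10), Rational(1, 39162)), Rational(48575, 13418))), -1) = Pow(Add(-52920, Add(Mul(-680, Rational(1, 39162)), Rational(48575, 13418))), -1) = Pow(Add(-52920, Add(Rational(-340, 19581), Rational(48575, 13418))), -1) = Pow(Add(-52920, Rational(946584955, 262737858)), -1) = Pow(Rational(-13903140860405, 262737858), -1) = Rational(-262737858, 13903140860405)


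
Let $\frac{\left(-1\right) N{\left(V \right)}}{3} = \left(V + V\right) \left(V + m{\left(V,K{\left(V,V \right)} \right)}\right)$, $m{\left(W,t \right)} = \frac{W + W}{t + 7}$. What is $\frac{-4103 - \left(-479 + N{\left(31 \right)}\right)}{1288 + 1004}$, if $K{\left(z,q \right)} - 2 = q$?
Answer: $\frac{8101}{7640} \approx 1.0603$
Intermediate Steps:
$K{\left(z,q \right)} = 2 + q$
$m{\left(W,t \right)} = \frac{2 W}{7 + t}$
$N{\left(V \right)} = - 6 V \left(V + \frac{2 V}{9 + V}\right)$ ($N{\left(V \right)} = - 3 \left(V + V\right) \left(V + \frac{2 V}{7 + \left(2 + V\right)}\right) = - 3 \cdot 2 V \left(V + \frac{2 V}{9 + V}\right) = - 6 V \left(V + \frac{2 V}{9 + V}\right)$)
$\frac{-4103 - \left(-479 + N{\left(31 \right)}\right)}{1288 + 1004} = \frac{-4103 - \left(-479 - \frac{6 \cdot 31^{2} \left(11 + 31\right)}{9 + 31}\right)}{1288 + 1004} = \frac{-4103 - \left(-479 - 5766 \cdot \frac{1}{40} \cdot 42\right)}{2292} = \left(-4103 - \left(-479 - 5766 \cdot \frac{1}{40} \cdot 42\right)\right) \frac{1}{2292} = \left(-4103 + \left(479 - - \frac{60543}{10}\right)\right) \frac{1}{2292} = \left(-4103 + \left(479 + \frac{60543}{10}\right)\right) \frac{1}{2292} = \left(-4103 + \frac{65333}{10}\right) \frac{1}{2292} = \frac{24303}{10} \cdot \frac{1}{2292} = \frac{8101}{7640}$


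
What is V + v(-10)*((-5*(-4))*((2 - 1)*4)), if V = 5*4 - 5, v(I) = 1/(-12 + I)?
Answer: 125/11 ≈ 11.364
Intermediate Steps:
V = 15 (V = 20 - 5 = 15)
V + v(-10)*((-5*(-4))*((2 - 1)*4)) = 15 + ((-5*(-4))*((2 - 1)*4))/(-12 - 10) = 15 + (20*(1*4))/(-22) = 15 - 10*4/11 = 15 - 1/22*80 = 15 - 40/11 = 125/11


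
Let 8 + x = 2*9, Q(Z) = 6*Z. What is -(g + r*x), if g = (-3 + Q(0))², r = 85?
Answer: -859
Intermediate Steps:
x = 10 (x = -8 + 2*9 = -8 + 18 = 10)
g = 9 (g = (-3 + 6*0)² = (-3 + 0)² = (-3)² = 9)
-(g + r*x) = -(9 + 85*10) = -(9 + 850) = -1*859 = -859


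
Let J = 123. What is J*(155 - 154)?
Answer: 123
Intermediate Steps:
J*(155 - 154) = 123*(155 - 154) = 123*1 = 123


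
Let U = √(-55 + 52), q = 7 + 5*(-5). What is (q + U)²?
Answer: (18 - I*√3)² ≈ 321.0 - 62.354*I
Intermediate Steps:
q = -18 (q = 7 - 25 = -18)
U = I*√3 (U = √(-3) = I*√3 ≈ 1.732*I)
(q + U)² = (-18 + I*√3)²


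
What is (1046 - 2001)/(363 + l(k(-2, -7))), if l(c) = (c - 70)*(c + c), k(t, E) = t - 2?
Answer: -1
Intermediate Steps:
k(t, E) = -2 + t
l(c) = 2*c*(-70 + c) (l(c) = (-70 + c)*(2*c) = 2*c*(-70 + c))
(1046 - 2001)/(363 + l(k(-2, -7))) = (1046 - 2001)/(363 + 2*(-2 - 2)*(-70 + (-2 - 2))) = -955/(363 + 2*(-4)*(-70 - 4)) = -955/(363 + 2*(-4)*(-74)) = -955/(363 + 592) = -955/955 = -955*1/955 = -1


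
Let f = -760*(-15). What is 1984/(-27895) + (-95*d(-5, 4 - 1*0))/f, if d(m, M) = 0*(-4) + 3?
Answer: -21451/223160 ≈ -0.096124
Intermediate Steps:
d(m, M) = 3 (d(m, M) = 0 + 3 = 3)
f = 11400
1984/(-27895) + (-95*d(-5, 4 - 1*0))/f = 1984/(-27895) - 95*3/11400 = 1984*(-1/27895) - 285*1/11400 = -1984/27895 - 1/40 = -21451/223160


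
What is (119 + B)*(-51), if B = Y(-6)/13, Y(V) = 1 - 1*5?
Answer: -78693/13 ≈ -6053.3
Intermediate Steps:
Y(V) = -4 (Y(V) = 1 - 5 = -4)
B = -4/13 ≈ -0.30769
(119 + B)*(-51) = (119 - 4/13)*(-51) = (1543/13)*(-51) = -78693/13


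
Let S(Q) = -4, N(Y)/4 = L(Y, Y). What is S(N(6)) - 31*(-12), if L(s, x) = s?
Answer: 368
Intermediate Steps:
N(Y) = 4*Y
S(N(6)) - 31*(-12) = -4 - 31*(-12) = -4 + 372 = 368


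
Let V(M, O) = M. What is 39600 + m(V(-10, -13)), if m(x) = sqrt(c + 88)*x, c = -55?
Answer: 39600 - 10*sqrt(33) ≈ 39543.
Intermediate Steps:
m(x) = x*sqrt(33) (m(x) = sqrt(-55 + 88)*x = sqrt(33)*x = x*sqrt(33))
39600 + m(V(-10, -13)) = 39600 - 10*sqrt(33)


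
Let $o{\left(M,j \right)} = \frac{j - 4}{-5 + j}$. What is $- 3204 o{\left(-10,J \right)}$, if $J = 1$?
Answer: $-2403$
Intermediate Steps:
$o{\left(M,j \right)} = \frac{-4 + j}{-5 + j}$
$- 3204 o{\left(-10,J \right)} = - 3204 \frac{-4 + 1}{-5 + 1} = - 3204 \frac{1}{-4} \left(-3\right) = - 3204 \left(\left(- \frac{1}{4}\right) \left(-3\right)\right) = \left(-3204\right) \frac{3}{4} = -2403$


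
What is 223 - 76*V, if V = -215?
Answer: 16563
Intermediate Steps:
223 - 76*V = 223 - 76*(-215) = 223 + 16340 = 16563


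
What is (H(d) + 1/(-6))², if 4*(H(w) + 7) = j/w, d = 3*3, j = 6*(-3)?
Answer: 529/9 ≈ 58.778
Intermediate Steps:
j = -18
d = 9
H(w) = -7 - 9/(2*w) (H(w) = -7 + (-18/w)/4 = -7 - 9/(2*w))
(H(d) + 1/(-6))² = ((-7 - 9/2/9) + 1/(-6))² = ((-7 - 9/2*⅑) - ⅙)² = ((-7 - ½) - ⅙)² = (-15/2 - ⅙)² = (-23/3)² = 529/9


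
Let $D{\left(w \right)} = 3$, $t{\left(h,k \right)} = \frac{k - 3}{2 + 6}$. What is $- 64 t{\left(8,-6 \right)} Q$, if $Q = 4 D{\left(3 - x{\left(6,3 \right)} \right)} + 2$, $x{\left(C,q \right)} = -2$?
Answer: $1008$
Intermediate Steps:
$t{\left(h,k \right)} = - \frac{3}{8} + \frac{k}{8}$ ($t{\left(h,k \right)} = \frac{-3 + k}{8} = \left(-3 + k\right) \frac{1}{8} = - \frac{3}{8} + \frac{k}{8}$)
$Q = 14$ ($Q = 4 \cdot 3 + 2 = 12 + 2 = 14$)
$- 64 t{\left(8,-6 \right)} Q = - 64 \left(- \frac{3}{8} + \frac{1}{8} \left(-6\right)\right) 14 = - 64 \left(- \frac{3}{8} - \frac{3}{4}\right) 14 = \left(-64\right) \left(- \frac{9}{8}\right) 14 = 72 \cdot 14 = 1008$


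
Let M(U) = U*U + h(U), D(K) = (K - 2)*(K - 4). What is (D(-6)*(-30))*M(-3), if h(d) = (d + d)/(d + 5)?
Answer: -14400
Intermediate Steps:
h(d) = 2*d/(5 + d) (h(d) = (2*d)/(5 + d) = 2*d/(5 + d))
D(K) = (-4 + K)*(-2 + K) (D(K) = (-2 + K)*(-4 + K) = (-4 + K)*(-2 + K))
M(U) = U² + 2*U/(5 + U) (M(U) = U*U + 2*U/(5 + U) = U² + 2*U/(5 + U))
(D(-6)*(-30))*M(-3) = ((8 + (-6)² - 6*(-6))*(-30))*(-3*(2 - 3*(5 - 3))/(5 - 3)) = ((8 + 36 + 36)*(-30))*(-3*(2 - 3*2)/2) = (80*(-30))*(-3*½*(2 - 6)) = -(-7200)*(-4)/2 = -2400*6 = -14400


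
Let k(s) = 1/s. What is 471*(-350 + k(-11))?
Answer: -1813821/11 ≈ -1.6489e+5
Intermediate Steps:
471*(-350 + k(-11)) = 471*(-350 + 1/(-11)) = 471*(-350 - 1/11) = 471*(-3851/11) = -1813821/11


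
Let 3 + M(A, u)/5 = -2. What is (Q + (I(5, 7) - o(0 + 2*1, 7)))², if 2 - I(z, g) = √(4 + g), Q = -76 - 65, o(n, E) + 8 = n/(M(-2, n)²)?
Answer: 6708140004/390625 + 163754*√11/625 ≈ 18042.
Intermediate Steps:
M(A, u) = -25 (M(A, u) = -15 + 5*(-2) = -15 - 10 = -25)
o(n, E) = -8 + n/625 (o(n, E) = -8 + n/((-25)²) = -8 + n/625)
Q = -141
I(z, g) = 2 - √(4 + g)
(Q + (I(5, 7) - o(0 + 2*1, 7)))² = (-141 + ((2 - √(4 + 7)) - (-8 + (0 + 2*1)/625)))² = (-141 + ((2 - √11) - (-8 + (0 + 2)/625)))² = (-141 + ((2 - √11) - (-8 + (1/625)*2)))² = (-141 + ((2 - √11) - (-8 + 2/625)))² = (-141 + ((2 - √11) - 1*(-4998/625)))² = (-141 + ((2 - √11) + 4998/625))² = (-141 + (6248/625 - √11))² = (-81877/625 - √11)²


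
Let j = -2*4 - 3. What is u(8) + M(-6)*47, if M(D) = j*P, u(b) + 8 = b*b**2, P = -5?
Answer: 3089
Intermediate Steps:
j = -11 (j = -8 - 3 = -11)
u(b) = -8 + b**3 (u(b) = -8 + b*b**2 = -8 + b**3)
M(D) = 55 (M(D) = -11*(-5) = 55)
u(8) + M(-6)*47 = (-8 + 8**3) + 55*47 = (-8 + 512) + 2585 = 504 + 2585 = 3089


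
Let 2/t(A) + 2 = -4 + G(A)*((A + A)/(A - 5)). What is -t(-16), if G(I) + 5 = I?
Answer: 1/19 ≈ 0.052632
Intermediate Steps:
G(I) = -5 + I
t(A) = 2/(-6 + 2*A) (t(A) = 2/(-2 + (-4 + (-5 + A)*((A + A)/(A - 5)))) = 2/(-2 + (-4 + (-5 + A)*((2*A)/(-5 + A)))) = 2/(-2 + (-4 + (-5 + A)*(2*A/(-5 + A)))) = 2/(-2 + (-4 + 2*A)) = 2/(-6 + 2*A))
-t(-16) = -1/(-3 - 16) = -1/(-19) = -1*(-1/19) = 1/19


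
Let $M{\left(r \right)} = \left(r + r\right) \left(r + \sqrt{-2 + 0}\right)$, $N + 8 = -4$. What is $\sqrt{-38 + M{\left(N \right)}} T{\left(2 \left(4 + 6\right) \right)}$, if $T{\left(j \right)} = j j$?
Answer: $400 \sqrt{250 - 24 i \sqrt{2}} \approx 6339.0 - 428.34 i$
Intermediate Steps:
$T{\left(j \right)} = j^{2}$
$N = -12$ ($N = -8 - 4 = -12$)
$M{\left(r \right)} = 2 r \left(r + i \sqrt{2}\right)$ ($M{\left(r \right)} = 2 r \left(r + \sqrt{-2}\right) = 2 r \left(r + i \sqrt{2}\right)$)
$\sqrt{-38 + M{\left(N \right)}} T{\left(2 \left(4 + 6\right) \right)} = \sqrt{-38 + 2 \left(-12\right) \left(-12 + i \sqrt{2}\right)} \left(2 \left(4 + 6\right)\right)^{2} = \sqrt{-38 + \left(288 - 24 i \sqrt{2}\right)} \left(2 \cdot 10\right)^{2} = \sqrt{250 - 24 i \sqrt{2}} \cdot 20^{2} = \sqrt{250 - 24 i \sqrt{2}} \cdot 400 = 400 \sqrt{250 - 24 i \sqrt{2}}$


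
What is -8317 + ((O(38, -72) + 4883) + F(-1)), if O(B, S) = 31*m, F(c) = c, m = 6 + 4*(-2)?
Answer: -3497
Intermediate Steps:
m = -2 (m = 6 - 8 = -2)
O(B, S) = -62 (O(B, S) = 31*(-2) = -62)
-8317 + ((O(38, -72) + 4883) + F(-1)) = -8317 + ((-62 + 4883) - 1) = -8317 + (4821 - 1) = -8317 + 4820 = -3497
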